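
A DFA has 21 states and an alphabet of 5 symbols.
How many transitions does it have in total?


Each state has exactly one transition per symbol.
21 * 5 = 105

105


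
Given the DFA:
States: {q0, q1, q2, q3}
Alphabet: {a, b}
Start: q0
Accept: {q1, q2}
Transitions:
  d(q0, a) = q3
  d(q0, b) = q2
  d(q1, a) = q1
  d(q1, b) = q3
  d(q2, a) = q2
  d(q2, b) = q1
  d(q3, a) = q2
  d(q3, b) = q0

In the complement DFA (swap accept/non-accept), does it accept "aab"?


Trace: q0 -> q3 -> q2 -> q1
Final: q1
Original accept: {q1, q2}
Complement: q1 is in original accept

No, complement rejects (original accepts)


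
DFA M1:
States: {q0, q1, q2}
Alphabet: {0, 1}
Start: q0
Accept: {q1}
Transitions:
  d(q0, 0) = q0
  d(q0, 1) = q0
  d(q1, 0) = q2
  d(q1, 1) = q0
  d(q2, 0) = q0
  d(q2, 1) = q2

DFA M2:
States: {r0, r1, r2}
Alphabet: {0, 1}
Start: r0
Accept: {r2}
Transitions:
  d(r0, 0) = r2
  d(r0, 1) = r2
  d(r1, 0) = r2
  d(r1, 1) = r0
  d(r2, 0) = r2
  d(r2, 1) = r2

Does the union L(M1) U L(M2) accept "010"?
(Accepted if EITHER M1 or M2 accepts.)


M1: final=q0 accepted=False
M2: final=r2 accepted=True

Yes, union accepts


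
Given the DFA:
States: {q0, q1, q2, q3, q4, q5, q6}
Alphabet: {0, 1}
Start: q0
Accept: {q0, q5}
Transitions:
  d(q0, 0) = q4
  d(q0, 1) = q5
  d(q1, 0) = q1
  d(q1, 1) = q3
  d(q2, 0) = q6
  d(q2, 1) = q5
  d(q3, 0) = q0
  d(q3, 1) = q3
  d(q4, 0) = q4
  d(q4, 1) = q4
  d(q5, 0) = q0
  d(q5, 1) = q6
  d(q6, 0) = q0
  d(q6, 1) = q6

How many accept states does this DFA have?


Accept states listed: {q0, q5}
Counting: q0(1) q5(2)

2


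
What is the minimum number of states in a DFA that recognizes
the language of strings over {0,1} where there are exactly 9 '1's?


States: count = 0, 1, ..., 9 (that's 10 states), plus a dead state for count > 9.
Total: 10 + 1 = 11. Accept = count-9 state.

11


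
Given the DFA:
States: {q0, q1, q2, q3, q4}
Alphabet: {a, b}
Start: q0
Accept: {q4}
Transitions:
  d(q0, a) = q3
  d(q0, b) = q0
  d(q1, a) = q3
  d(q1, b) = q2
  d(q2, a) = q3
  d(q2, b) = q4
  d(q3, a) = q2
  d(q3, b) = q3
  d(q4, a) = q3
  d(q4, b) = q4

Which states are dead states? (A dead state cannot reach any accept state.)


Forward reachability from each state:
  q0 -> reaches accept state q4 (live)
  q1 -> reaches accept state q4 (live)
  q2 -> reaches accept state q4 (live)
  q3 -> reaches accept state q4 (live)
  q4 -> reaches accept state q4 (live)

None (all states can reach an accept state)


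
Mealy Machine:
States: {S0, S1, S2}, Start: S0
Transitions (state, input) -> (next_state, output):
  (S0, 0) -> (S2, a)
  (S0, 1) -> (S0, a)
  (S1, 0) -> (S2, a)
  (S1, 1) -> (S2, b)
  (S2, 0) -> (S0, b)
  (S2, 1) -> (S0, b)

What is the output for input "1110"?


Step-by-step:
  (S0, 1) -> (S0, a)
  (S0, 1) -> (S0, a)
  (S0, 1) -> (S0, a)
  (S0, 0) -> (S2, a)

"aaaa"


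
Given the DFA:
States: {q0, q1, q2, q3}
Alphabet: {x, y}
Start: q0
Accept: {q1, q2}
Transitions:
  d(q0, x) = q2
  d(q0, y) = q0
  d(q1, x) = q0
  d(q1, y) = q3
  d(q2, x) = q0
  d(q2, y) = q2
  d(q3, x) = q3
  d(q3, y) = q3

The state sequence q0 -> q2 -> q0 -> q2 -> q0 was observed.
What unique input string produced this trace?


Trace back each transition to find the symbol:
  q0 --[x]--> q2
  q2 --[x]--> q0
  q0 --[x]--> q2
  q2 --[x]--> q0

"xxxx"


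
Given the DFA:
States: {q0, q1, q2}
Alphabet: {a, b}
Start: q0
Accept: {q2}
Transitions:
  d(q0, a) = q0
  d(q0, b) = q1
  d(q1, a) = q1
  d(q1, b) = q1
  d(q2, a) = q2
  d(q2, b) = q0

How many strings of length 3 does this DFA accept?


Enumerating all length-3 strings:
  "aaa" -> q0 [reject]
  "aab" -> q1 [reject]
  "aba" -> q1 [reject]
  "abb" -> q1 [reject]
  "baa" -> q1 [reject]
  "bab" -> q1 [reject]
  "bba" -> q1 [reject]
  "bbb" -> q1 [reject]

0 out of 8


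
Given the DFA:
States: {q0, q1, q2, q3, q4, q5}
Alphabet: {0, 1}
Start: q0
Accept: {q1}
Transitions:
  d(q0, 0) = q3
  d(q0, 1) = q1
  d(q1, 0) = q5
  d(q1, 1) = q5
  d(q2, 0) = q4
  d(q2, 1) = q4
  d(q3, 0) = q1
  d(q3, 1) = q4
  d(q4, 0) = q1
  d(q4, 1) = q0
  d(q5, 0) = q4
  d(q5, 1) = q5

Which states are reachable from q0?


BFS from q0:
  layer 0: {q0}
  layer 1: {q1, q3}
  layer 2: {q4, q5}

{q0, q1, q3, q4, q5}


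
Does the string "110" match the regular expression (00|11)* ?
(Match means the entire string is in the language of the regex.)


|string| = 3; first = '1'; last = '0'

No, "110" does not match (00|11)*


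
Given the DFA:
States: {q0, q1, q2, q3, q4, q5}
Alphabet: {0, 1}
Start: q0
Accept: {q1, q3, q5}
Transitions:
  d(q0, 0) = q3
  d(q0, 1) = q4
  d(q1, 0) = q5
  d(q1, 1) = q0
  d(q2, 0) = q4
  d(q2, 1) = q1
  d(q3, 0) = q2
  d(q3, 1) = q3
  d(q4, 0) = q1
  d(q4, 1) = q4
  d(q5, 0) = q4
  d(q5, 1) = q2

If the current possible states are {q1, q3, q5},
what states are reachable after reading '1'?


Apply transition on '1' from each current state:
  d(q1, 1) = q0
  d(q3, 1) = q3
  d(q5, 1) = q2

{q0, q2, q3}


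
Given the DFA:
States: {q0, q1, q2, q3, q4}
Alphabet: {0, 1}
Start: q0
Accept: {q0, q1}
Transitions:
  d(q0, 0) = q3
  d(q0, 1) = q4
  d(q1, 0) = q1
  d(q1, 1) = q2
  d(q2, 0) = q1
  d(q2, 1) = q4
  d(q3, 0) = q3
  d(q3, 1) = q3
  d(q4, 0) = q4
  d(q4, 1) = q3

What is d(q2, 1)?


Looking up transition d(q2, 1)

q4


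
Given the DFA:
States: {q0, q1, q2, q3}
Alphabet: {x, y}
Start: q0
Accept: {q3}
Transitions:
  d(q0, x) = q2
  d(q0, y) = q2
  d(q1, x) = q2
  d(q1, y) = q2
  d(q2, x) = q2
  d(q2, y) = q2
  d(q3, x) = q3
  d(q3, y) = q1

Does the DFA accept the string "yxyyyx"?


Trace: q0 -> q2 -> q2 -> q2 -> q2 -> q2 -> q2
Final state: q2
Accept states: {q3}

No, rejected (final state q2 is not an accept state)


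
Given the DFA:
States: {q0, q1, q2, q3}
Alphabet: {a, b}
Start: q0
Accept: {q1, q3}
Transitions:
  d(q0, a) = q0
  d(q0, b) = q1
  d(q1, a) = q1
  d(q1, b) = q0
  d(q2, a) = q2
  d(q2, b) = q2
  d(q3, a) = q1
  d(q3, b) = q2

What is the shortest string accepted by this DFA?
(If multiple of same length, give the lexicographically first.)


BFS by string length (lex-first path to each state shown):
  len 0: q0<-""
  len 1: q0<-"a", q1<-"b"
Found accept state at length 1.

"b"


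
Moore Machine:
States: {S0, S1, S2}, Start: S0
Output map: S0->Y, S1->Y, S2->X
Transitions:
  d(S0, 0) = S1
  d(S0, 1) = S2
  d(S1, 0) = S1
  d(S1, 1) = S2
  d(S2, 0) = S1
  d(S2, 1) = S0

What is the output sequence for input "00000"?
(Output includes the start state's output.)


Start: S0 (output Y)
  --0--> S1 (output Y)
  --0--> S1 (output Y)
  --0--> S1 (output Y)
  --0--> S1 (output Y)
  --0--> S1 (output Y)

"YYYYYY"


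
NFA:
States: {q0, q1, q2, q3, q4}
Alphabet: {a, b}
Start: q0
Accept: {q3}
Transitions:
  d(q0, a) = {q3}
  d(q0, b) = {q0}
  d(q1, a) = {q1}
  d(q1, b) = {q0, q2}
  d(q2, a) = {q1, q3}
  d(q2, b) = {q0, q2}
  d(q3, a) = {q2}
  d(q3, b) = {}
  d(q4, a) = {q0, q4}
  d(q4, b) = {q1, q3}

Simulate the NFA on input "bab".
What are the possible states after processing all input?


Start: {q0}
  --b--> {q0}
  --a--> {q3}
  --b--> {}

{} (empty set, no valid transitions)


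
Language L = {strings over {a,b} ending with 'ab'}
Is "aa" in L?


last two symbols = 'aa'

No, "aa" is not in L


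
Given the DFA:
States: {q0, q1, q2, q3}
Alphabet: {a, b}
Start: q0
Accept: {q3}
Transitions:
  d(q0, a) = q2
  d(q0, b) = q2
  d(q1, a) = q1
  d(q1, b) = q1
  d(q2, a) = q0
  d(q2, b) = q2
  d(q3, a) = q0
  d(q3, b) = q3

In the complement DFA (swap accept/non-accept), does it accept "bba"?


Trace: q0 -> q2 -> q2 -> q0
Final: q0
Original accept: {q3}
Complement: q0 is not in original accept

Yes, complement accepts (original rejects)


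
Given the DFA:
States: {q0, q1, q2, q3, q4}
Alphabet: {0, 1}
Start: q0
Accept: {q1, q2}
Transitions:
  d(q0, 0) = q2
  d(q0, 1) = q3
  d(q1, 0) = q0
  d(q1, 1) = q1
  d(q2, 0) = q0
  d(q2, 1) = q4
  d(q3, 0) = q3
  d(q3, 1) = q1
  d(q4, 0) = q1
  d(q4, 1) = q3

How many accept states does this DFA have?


Accept states listed: {q1, q2}
Counting: q1(1) q2(2)

2


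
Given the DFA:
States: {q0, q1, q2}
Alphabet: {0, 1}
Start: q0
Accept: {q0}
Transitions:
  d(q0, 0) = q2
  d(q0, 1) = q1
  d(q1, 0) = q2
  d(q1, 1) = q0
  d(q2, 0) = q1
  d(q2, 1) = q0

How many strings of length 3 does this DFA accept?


Enumerating all length-3 strings:
  "000" -> q2 [reject]
  "001" -> q0 [accept]
  "010" -> q2 [reject]
  "011" -> q1 [reject]
  "100" -> q1 [reject]
  "101" -> q0 [accept]
  "110" -> q2 [reject]
  "111" -> q1 [reject]

2 out of 8


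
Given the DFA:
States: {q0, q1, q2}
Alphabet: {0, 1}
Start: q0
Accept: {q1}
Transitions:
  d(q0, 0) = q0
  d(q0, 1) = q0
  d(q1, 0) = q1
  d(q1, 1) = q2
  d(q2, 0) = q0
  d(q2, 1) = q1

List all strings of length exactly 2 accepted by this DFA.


All strings of length 2: 4 total
Accepted: 0

None


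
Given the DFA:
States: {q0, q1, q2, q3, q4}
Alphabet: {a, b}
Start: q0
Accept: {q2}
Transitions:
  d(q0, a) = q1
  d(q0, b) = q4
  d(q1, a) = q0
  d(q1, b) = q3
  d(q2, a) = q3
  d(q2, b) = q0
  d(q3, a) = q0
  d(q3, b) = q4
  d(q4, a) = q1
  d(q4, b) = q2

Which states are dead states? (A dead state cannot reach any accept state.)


Forward reachability from each state:
  q0 -> reaches accept state q2 (live)
  q1 -> reaches accept state q2 (live)
  q2 -> reaches accept state q2 (live)
  q3 -> reaches accept state q2 (live)
  q4 -> reaches accept state q2 (live)

None (all states can reach an accept state)


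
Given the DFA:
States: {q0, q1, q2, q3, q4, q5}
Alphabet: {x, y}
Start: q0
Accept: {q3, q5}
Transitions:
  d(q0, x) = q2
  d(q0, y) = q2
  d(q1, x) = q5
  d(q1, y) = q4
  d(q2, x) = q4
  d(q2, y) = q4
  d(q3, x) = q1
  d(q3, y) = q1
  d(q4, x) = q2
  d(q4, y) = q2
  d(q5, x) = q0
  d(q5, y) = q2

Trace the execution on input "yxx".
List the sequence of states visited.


Input: yxx
d(q0, y) = q2
d(q2, x) = q4
d(q4, x) = q2


q0 -> q2 -> q4 -> q2


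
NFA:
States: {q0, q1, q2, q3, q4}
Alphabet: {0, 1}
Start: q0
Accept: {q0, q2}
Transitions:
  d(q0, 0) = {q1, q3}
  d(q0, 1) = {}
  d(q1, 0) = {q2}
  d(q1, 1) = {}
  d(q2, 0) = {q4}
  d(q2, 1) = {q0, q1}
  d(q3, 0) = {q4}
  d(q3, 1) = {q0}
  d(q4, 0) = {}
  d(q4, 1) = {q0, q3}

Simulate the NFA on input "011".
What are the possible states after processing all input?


Start: {q0}
  --0--> {q1, q3}
  --1--> {q0}
  --1--> {}

{} (empty set, no valid transitions)


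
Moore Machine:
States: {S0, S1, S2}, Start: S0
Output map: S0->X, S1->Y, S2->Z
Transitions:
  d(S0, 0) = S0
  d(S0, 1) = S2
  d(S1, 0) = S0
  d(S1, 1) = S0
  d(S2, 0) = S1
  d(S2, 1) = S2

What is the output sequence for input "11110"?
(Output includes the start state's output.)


Start: S0 (output X)
  --1--> S2 (output Z)
  --1--> S2 (output Z)
  --1--> S2 (output Z)
  --1--> S2 (output Z)
  --0--> S1 (output Y)

"XZZZZY"


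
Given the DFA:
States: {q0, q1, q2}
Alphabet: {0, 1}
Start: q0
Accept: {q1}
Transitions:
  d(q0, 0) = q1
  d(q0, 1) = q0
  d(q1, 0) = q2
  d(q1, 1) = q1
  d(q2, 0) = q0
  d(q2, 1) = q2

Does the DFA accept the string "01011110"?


Trace: q0 -> q1 -> q1 -> q2 -> q2 -> q2 -> q2 -> q2 -> q0
Final state: q0
Accept states: {q1}

No, rejected (final state q0 is not an accept state)


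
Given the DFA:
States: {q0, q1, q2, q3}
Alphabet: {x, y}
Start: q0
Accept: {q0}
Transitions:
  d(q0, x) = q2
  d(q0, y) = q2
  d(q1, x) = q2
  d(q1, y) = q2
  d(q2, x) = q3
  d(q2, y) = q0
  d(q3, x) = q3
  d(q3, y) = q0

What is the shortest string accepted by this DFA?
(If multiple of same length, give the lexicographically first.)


BFS by string length (lex-first path to each state shown):
  len 0: q0<-""
Found accept state at length 0.

"" (empty string)


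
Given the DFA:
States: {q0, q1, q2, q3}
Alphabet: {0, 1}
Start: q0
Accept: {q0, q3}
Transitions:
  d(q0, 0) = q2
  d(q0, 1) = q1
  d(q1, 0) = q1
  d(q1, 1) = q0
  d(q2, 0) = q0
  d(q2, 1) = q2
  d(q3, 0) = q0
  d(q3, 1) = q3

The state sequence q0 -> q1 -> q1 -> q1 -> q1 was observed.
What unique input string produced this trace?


Trace back each transition to find the symbol:
  q0 --[1]--> q1
  q1 --[0]--> q1
  q1 --[0]--> q1
  q1 --[0]--> q1

"1000"


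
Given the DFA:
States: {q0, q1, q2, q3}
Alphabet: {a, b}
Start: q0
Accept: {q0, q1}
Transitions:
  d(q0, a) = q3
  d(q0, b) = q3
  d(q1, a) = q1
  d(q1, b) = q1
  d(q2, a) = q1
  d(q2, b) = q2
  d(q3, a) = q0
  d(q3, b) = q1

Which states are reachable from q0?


BFS from q0:
  layer 0: {q0}
  layer 1: {q3}
  layer 2: {q1}

{q0, q1, q3}


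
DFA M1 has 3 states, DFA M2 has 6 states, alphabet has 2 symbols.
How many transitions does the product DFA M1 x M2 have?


Product DFA has 3 * 6 = 18 states.
Each has 2 transitions: 18 * 2 = 36

36


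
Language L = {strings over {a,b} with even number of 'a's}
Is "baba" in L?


count('a') = 2; 2 mod 2 = 0

Yes, "baba" is in L


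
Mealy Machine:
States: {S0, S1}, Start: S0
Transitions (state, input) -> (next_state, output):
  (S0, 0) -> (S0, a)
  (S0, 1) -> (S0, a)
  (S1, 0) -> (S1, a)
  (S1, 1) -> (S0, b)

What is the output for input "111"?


Step-by-step:
  (S0, 1) -> (S0, a)
  (S0, 1) -> (S0, a)
  (S0, 1) -> (S0, a)

"aaa"


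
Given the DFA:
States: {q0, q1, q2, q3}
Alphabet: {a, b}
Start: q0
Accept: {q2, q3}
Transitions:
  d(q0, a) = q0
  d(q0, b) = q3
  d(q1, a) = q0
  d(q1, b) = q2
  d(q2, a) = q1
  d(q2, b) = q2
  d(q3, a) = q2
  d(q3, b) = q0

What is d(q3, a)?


Looking up transition d(q3, a)

q2


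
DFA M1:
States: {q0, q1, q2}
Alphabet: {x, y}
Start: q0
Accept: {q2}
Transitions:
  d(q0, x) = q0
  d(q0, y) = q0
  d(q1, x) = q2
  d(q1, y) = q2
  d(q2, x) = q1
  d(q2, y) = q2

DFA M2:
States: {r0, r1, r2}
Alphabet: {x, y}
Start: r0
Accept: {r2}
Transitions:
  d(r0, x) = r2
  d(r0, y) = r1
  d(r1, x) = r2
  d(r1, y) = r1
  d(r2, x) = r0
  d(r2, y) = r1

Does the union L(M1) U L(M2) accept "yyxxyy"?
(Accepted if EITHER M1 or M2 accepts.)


M1: final=q0 accepted=False
M2: final=r1 accepted=False

No, union rejects (neither accepts)


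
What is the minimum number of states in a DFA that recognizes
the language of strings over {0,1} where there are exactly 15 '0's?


States: count = 0, 1, ..., 15 (that's 16 states), plus a dead state for count > 15.
Total: 16 + 1 = 17. Accept = count-15 state.

17


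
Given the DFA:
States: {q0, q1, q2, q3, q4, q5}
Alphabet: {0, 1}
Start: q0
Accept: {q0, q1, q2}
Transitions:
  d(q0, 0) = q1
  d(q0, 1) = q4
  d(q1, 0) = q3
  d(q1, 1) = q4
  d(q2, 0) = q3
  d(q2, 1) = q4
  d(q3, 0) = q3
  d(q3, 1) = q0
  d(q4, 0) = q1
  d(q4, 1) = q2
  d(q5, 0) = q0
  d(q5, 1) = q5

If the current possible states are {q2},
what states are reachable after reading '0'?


Apply transition on '0' from each current state:
  d(q2, 0) = q3

{q3}


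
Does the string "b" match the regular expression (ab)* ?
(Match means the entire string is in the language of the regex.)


|string| = 1; first = 'b'; last = 'b'

No, "b" does not match (ab)*


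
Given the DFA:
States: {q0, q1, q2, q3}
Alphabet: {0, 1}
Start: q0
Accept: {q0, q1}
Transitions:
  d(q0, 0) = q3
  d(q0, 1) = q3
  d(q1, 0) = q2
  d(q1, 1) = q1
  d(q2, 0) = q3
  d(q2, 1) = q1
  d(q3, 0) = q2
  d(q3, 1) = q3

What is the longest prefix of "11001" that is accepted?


Run the DFA, marking each prefix where the state is accepting:
  "" -> q0 [accept]
  "1" -> q3 [reject]
  "11" -> q3 [reject]
  "110" -> q2 [reject]
  "1100" -> q3 [reject]
  "11001" -> q3 [reject]

""


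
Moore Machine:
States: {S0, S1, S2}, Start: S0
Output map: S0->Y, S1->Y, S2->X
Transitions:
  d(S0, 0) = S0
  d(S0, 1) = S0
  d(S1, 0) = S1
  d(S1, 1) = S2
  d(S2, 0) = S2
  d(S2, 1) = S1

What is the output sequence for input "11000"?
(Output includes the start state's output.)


Start: S0 (output Y)
  --1--> S0 (output Y)
  --1--> S0 (output Y)
  --0--> S0 (output Y)
  --0--> S0 (output Y)
  --0--> S0 (output Y)

"YYYYYY"


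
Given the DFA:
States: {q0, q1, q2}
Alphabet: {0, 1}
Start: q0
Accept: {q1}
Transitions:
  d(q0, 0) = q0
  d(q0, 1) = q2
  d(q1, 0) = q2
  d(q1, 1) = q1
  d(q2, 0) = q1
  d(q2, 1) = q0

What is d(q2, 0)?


Looking up transition d(q2, 0)

q1


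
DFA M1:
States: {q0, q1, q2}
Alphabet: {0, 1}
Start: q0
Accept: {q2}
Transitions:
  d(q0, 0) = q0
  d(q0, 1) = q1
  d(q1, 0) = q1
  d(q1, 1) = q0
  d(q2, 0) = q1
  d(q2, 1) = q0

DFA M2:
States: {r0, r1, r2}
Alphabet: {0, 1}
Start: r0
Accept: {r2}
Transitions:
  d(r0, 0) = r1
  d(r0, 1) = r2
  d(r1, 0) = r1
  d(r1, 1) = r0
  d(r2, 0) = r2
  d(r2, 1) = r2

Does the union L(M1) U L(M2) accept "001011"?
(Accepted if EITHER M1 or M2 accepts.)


M1: final=q1 accepted=False
M2: final=r2 accepted=True

Yes, union accepts


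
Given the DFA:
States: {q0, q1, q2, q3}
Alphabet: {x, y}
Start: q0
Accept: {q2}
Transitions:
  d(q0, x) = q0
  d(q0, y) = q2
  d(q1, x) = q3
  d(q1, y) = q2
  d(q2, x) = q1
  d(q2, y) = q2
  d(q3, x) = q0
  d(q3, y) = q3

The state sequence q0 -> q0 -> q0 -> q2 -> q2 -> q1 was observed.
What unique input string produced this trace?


Trace back each transition to find the symbol:
  q0 --[x]--> q0
  q0 --[x]--> q0
  q0 --[y]--> q2
  q2 --[y]--> q2
  q2 --[x]--> q1

"xxyyx"


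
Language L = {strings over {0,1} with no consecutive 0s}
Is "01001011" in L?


'00' occurs at index 2

No, "01001011" is not in L


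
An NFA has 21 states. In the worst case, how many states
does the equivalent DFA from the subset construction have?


Subset construction: one DFA state per subset of NFA states.
2^21 = 2097152

2097152


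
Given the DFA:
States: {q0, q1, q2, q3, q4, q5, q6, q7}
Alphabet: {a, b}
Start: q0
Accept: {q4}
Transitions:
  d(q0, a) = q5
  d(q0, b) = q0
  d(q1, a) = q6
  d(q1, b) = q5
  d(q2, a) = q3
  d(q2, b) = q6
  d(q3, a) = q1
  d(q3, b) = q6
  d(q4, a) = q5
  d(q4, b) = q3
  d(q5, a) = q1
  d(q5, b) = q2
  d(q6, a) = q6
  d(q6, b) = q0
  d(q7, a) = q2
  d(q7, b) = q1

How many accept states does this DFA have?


Accept states listed: {q4}
Counting: q4(1)

1


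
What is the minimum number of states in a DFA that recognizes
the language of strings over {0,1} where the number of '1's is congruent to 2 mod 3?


States track (count of '1') mod 3.
Need 3 states: one per remainder 0..2; accept = remainder 2.

3


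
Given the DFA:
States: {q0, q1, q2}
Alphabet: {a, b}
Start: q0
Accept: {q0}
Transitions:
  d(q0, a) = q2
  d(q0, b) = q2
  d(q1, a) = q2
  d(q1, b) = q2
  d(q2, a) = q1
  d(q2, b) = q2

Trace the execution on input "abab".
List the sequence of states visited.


Input: abab
d(q0, a) = q2
d(q2, b) = q2
d(q2, a) = q1
d(q1, b) = q2


q0 -> q2 -> q2 -> q1 -> q2


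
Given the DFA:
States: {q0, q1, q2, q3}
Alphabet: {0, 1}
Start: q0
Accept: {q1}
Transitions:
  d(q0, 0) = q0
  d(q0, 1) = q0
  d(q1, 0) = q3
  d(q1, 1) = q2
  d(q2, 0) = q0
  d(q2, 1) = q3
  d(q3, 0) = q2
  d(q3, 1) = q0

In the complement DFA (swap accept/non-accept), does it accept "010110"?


Trace: q0 -> q0 -> q0 -> q0 -> q0 -> q0 -> q0
Final: q0
Original accept: {q1}
Complement: q0 is not in original accept

Yes, complement accepts (original rejects)


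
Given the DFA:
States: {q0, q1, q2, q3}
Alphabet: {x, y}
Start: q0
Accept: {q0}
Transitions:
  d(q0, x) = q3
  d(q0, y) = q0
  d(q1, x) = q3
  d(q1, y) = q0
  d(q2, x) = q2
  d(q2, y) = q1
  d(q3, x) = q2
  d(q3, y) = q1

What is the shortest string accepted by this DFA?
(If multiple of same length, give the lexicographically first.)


BFS by string length (lex-first path to each state shown):
  len 0: q0<-""
Found accept state at length 0.

"" (empty string)


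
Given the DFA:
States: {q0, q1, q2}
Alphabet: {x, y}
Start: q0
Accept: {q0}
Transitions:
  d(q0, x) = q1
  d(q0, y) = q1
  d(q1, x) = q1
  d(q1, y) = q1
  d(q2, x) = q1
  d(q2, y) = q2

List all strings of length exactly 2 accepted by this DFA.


All strings of length 2: 4 total
Accepted: 0

None


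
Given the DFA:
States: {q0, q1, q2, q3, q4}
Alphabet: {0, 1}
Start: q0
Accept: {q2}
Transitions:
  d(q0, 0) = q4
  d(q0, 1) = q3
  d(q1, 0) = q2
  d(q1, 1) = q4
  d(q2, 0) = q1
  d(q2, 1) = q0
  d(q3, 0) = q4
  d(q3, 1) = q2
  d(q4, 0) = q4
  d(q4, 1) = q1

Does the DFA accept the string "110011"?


Trace: q0 -> q3 -> q2 -> q1 -> q2 -> q0 -> q3
Final state: q3
Accept states: {q2}

No, rejected (final state q3 is not an accept state)


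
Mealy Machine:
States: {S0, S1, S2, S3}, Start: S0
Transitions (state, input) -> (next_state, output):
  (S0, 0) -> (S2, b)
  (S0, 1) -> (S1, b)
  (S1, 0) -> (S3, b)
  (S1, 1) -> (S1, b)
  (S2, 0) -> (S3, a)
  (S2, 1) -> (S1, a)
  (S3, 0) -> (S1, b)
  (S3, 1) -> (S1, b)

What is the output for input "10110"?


Step-by-step:
  (S0, 1) -> (S1, b)
  (S1, 0) -> (S3, b)
  (S3, 1) -> (S1, b)
  (S1, 1) -> (S1, b)
  (S1, 0) -> (S3, b)

"bbbbb"


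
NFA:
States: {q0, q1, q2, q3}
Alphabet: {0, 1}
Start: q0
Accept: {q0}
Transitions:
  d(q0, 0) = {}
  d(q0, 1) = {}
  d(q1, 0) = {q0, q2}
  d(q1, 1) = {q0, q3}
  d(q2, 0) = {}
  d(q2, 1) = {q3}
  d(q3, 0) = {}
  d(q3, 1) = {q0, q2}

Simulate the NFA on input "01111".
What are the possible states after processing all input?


Start: {q0}
  --0--> {}
  --1--> {}
  --1--> {}
  --1--> {}
  --1--> {}

{} (empty set, no valid transitions)


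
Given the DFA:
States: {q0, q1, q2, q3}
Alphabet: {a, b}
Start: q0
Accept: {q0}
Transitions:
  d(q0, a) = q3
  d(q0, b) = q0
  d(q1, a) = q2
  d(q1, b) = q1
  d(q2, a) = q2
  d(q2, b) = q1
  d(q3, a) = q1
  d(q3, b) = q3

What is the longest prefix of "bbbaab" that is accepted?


Run the DFA, marking each prefix where the state is accepting:
  "" -> q0 [accept]
  "b" -> q0 [accept]
  "bb" -> q0 [accept]
  "bbb" -> q0 [accept]
  "bbba" -> q3 [reject]
  "bbbaa" -> q1 [reject]
  "bbbaab" -> q1 [reject]

"bbb"


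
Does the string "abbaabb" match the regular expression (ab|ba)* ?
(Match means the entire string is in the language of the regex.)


|string| = 7; first = 'a'; last = 'b'

No, "abbaabb" does not match (ab|ba)*


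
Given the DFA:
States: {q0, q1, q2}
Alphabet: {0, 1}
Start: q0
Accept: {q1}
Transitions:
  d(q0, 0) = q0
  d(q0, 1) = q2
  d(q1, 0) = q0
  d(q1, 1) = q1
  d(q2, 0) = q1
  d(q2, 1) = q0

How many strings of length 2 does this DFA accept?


Enumerating all length-2 strings:
  "00" -> q0 [reject]
  "01" -> q2 [reject]
  "10" -> q1 [accept]
  "11" -> q0 [reject]

1 out of 4


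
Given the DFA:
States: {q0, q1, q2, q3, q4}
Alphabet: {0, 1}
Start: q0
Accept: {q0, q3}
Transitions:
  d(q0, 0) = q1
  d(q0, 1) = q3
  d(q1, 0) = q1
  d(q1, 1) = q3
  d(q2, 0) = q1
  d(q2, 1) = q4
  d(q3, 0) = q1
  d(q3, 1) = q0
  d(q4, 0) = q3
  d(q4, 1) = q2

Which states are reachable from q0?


BFS from q0:
  layer 0: {q0}
  layer 1: {q1, q3}

{q0, q1, q3}


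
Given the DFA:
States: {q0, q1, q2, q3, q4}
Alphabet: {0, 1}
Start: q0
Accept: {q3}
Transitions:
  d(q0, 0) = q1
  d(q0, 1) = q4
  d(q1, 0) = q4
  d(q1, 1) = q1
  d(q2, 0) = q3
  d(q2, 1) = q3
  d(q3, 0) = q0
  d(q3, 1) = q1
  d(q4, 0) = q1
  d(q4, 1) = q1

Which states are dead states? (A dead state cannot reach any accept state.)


Forward reachability from each state:
  q0 -> reaches {q0, q1, q4}, no accept state (dead)
  q1 -> reaches {q1, q4}, no accept state (dead)
  q2 -> reaches accept state q3 (live)
  q3 -> reaches accept state q3 (live)
  q4 -> reaches {q1, q4}, no accept state (dead)

{q0, q1, q4}


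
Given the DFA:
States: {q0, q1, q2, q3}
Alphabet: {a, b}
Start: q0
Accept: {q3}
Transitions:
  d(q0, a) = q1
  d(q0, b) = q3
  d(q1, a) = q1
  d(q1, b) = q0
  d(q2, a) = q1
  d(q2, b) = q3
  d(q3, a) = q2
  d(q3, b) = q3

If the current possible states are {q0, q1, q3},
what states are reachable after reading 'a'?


Apply transition on 'a' from each current state:
  d(q0, a) = q1
  d(q1, a) = q1
  d(q3, a) = q2

{q1, q2}


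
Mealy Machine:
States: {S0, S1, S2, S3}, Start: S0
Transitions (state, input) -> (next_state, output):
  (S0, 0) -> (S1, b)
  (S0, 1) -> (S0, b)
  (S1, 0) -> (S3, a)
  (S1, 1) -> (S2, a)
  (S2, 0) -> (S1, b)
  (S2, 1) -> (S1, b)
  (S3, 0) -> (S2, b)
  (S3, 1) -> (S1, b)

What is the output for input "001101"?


Step-by-step:
  (S0, 0) -> (S1, b)
  (S1, 0) -> (S3, a)
  (S3, 1) -> (S1, b)
  (S1, 1) -> (S2, a)
  (S2, 0) -> (S1, b)
  (S1, 1) -> (S2, a)

"bababa"


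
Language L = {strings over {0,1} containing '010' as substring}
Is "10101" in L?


'010' occurs at index 1

Yes, "10101" is in L


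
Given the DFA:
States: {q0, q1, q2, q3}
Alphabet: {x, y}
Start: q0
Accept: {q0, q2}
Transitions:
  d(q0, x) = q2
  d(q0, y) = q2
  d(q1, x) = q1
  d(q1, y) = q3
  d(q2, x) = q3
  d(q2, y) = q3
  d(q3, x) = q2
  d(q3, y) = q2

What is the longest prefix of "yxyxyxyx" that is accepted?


Run the DFA, marking each prefix where the state is accepting:
  "" -> q0 [accept]
  "y" -> q2 [accept]
  "yx" -> q3 [reject]
  "yxy" -> q2 [accept]
  "yxyx" -> q3 [reject]
  "yxyxy" -> q2 [accept]
  "yxyxyx" -> q3 [reject]
  "yxyxyxy" -> q2 [accept]
  "yxyxyxyx" -> q3 [reject]

"yxyxyxy"


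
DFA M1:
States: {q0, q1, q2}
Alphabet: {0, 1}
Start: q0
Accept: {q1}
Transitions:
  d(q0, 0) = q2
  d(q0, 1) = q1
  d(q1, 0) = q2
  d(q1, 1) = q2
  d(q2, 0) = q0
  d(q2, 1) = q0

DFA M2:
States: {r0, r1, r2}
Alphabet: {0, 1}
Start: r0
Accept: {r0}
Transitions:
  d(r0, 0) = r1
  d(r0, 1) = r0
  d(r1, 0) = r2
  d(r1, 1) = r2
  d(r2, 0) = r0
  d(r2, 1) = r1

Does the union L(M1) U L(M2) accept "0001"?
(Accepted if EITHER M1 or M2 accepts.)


M1: final=q0 accepted=False
M2: final=r0 accepted=True

Yes, union accepts


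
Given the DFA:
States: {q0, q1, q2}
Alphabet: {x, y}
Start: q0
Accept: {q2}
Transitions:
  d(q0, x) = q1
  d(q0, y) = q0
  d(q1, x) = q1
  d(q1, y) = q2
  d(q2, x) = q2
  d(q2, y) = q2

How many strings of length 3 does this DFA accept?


Enumerating all length-3 strings:
  "xxx" -> q1 [reject]
  "xxy" -> q2 [accept]
  "xyx" -> q2 [accept]
  "xyy" -> q2 [accept]
  "yxx" -> q1 [reject]
  "yxy" -> q2 [accept]
  "yyx" -> q1 [reject]
  "yyy" -> q0 [reject]

4 out of 8


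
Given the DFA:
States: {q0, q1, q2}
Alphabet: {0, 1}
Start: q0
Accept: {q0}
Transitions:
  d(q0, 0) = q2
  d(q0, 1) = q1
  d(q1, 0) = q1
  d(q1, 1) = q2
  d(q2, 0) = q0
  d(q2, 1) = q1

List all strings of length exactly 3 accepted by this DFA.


All strings of length 3: 8 total
Accepted: 1

"110"


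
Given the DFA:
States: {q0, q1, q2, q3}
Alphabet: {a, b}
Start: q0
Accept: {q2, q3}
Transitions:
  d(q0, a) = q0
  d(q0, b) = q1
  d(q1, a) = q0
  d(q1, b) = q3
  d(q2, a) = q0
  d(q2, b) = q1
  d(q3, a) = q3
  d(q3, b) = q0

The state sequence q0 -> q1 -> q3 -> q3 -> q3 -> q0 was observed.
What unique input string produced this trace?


Trace back each transition to find the symbol:
  q0 --[b]--> q1
  q1 --[b]--> q3
  q3 --[a]--> q3
  q3 --[a]--> q3
  q3 --[b]--> q0

"bbaab"


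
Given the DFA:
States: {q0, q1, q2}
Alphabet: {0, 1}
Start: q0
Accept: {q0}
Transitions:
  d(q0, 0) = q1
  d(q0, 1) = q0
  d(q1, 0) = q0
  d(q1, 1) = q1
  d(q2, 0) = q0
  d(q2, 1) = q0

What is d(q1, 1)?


Looking up transition d(q1, 1)

q1


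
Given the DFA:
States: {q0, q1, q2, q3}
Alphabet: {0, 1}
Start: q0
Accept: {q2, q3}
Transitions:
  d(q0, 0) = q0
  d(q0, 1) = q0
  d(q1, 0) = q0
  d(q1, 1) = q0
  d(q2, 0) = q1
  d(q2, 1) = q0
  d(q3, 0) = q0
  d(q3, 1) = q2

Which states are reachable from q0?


BFS from q0:
  layer 0: {q0}

{q0}


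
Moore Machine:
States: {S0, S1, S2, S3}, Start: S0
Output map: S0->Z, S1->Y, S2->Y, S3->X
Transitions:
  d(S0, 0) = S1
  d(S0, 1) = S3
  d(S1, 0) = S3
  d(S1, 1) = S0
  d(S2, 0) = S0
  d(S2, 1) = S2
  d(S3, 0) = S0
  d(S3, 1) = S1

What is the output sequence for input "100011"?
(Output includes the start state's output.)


Start: S0 (output Z)
  --1--> S3 (output X)
  --0--> S0 (output Z)
  --0--> S1 (output Y)
  --0--> S3 (output X)
  --1--> S1 (output Y)
  --1--> S0 (output Z)

"ZXZYXYZ"


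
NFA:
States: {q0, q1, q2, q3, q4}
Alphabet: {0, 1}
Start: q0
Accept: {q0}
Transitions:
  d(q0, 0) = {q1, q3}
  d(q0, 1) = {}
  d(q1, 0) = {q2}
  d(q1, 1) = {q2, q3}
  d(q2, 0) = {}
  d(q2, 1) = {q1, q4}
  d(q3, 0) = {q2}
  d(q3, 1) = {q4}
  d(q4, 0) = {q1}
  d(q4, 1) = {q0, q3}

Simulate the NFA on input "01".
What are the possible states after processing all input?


Start: {q0}
  --0--> {q1, q3}
  --1--> {q2, q3, q4}

{q2, q3, q4}


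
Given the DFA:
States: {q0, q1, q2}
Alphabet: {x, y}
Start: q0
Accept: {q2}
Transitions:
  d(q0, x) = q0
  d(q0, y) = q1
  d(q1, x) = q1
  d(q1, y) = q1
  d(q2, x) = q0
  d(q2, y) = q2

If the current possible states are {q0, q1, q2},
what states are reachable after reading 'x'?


Apply transition on 'x' from each current state:
  d(q0, x) = q0
  d(q1, x) = q1
  d(q2, x) = q0

{q0, q1}


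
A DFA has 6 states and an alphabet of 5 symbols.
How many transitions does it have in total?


Each state has exactly one transition per symbol.
6 * 5 = 30

30


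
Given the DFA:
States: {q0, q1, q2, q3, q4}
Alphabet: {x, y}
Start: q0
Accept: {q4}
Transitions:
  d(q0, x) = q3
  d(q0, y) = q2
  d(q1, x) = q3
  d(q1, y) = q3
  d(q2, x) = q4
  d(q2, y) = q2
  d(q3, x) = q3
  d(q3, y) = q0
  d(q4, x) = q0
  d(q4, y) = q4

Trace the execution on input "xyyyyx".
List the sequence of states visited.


Input: xyyyyx
d(q0, x) = q3
d(q3, y) = q0
d(q0, y) = q2
d(q2, y) = q2
d(q2, y) = q2
d(q2, x) = q4


q0 -> q3 -> q0 -> q2 -> q2 -> q2 -> q4


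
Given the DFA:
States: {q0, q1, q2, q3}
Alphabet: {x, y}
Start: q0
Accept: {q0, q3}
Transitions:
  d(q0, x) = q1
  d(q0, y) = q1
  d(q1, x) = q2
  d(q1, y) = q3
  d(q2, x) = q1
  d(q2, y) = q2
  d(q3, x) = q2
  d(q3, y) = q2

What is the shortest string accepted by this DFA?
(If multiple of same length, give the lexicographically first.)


BFS by string length (lex-first path to each state shown):
  len 0: q0<-""
Found accept state at length 0.

"" (empty string)


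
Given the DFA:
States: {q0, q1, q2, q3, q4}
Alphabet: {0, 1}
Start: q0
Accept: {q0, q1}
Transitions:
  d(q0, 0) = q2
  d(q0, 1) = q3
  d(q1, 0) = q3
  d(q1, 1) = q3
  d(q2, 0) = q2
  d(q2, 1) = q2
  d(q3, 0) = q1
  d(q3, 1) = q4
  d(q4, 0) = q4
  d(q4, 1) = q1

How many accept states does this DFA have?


Accept states listed: {q0, q1}
Counting: q0(1) q1(2)

2


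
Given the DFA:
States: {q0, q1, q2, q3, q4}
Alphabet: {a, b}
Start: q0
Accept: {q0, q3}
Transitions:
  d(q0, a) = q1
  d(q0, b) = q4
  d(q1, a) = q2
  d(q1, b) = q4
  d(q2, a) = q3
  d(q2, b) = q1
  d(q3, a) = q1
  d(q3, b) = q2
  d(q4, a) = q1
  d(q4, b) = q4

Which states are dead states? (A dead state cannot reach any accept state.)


Forward reachability from each state:
  q0 -> reaches accept state q0 (live)
  q1 -> reaches accept state q3 (live)
  q2 -> reaches accept state q3 (live)
  q3 -> reaches accept state q3 (live)
  q4 -> reaches accept state q3 (live)

None (all states can reach an accept state)


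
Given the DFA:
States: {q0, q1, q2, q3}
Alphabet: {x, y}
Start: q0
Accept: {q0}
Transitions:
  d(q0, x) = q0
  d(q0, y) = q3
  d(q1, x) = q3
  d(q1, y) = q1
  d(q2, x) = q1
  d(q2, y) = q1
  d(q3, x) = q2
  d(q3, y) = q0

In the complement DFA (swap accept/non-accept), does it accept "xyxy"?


Trace: q0 -> q0 -> q3 -> q2 -> q1
Final: q1
Original accept: {q0}
Complement: q1 is not in original accept

Yes, complement accepts (original rejects)


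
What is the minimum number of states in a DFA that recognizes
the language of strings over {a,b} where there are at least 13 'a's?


States: count = 0, 1, ..., 12, and a final '>= 13' state.
Total: 13 + 1 = 14. Accept = '>= 13' state.

14


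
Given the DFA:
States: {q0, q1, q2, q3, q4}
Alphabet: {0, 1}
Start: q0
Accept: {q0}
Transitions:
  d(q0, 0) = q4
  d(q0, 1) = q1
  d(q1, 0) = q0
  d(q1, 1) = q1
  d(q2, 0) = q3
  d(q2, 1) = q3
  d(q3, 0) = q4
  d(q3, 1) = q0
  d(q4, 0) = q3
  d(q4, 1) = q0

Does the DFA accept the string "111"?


Trace: q0 -> q1 -> q1 -> q1
Final state: q1
Accept states: {q0}

No, rejected (final state q1 is not an accept state)


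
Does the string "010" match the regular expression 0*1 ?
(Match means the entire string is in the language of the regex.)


|string| = 3; first = '0'; last = '0'

No, "010" does not match 0*1


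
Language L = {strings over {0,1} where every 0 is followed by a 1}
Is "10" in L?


'00' present: False; ends with '0': True

No, "10" is not in L


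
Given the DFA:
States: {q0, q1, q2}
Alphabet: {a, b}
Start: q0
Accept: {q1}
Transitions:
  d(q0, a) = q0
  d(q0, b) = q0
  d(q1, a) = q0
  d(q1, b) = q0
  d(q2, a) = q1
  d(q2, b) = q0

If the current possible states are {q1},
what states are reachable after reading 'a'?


Apply transition on 'a' from each current state:
  d(q1, a) = q0

{q0}


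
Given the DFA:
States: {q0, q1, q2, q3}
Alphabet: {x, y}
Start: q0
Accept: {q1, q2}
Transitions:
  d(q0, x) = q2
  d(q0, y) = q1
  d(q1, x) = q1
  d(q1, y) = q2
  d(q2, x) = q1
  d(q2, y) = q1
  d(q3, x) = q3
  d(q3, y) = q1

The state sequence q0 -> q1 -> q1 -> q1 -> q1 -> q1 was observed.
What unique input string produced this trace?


Trace back each transition to find the symbol:
  q0 --[y]--> q1
  q1 --[x]--> q1
  q1 --[x]--> q1
  q1 --[x]--> q1
  q1 --[x]--> q1

"yxxxx"


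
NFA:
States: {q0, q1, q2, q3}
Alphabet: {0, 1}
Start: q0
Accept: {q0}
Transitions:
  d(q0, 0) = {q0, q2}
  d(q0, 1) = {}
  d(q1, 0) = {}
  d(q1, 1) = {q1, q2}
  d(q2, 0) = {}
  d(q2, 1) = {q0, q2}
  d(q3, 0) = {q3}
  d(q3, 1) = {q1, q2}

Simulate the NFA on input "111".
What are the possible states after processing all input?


Start: {q0}
  --1--> {}
  --1--> {}
  --1--> {}

{} (empty set, no valid transitions)


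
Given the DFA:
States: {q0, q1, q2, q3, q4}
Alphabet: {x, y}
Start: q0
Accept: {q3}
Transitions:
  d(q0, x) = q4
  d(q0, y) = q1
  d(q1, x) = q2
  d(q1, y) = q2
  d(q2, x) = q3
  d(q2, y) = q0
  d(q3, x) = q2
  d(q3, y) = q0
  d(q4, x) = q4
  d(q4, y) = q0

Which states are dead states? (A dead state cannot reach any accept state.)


Forward reachability from each state:
  q0 -> reaches accept state q3 (live)
  q1 -> reaches accept state q3 (live)
  q2 -> reaches accept state q3 (live)
  q3 -> reaches accept state q3 (live)
  q4 -> reaches accept state q3 (live)

None (all states can reach an accept state)


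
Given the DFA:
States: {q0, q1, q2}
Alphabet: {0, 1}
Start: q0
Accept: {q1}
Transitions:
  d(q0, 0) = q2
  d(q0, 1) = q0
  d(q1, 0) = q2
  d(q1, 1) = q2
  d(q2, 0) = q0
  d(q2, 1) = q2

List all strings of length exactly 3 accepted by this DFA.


All strings of length 3: 8 total
Accepted: 0

None


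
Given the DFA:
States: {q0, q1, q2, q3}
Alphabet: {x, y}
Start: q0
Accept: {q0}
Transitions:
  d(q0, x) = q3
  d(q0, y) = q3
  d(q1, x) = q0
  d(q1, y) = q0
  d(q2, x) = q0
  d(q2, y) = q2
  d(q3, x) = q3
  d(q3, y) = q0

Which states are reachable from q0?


BFS from q0:
  layer 0: {q0}
  layer 1: {q3}

{q0, q3}


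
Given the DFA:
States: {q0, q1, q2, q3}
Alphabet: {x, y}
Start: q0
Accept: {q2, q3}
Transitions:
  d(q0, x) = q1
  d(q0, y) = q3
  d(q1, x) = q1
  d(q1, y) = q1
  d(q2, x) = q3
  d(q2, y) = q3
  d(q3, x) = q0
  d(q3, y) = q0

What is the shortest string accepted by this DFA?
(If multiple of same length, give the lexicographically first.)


BFS by string length (lex-first path to each state shown):
  len 0: q0<-""
  len 1: q1<-"x", q3<-"y"
Found accept state at length 1.

"y"


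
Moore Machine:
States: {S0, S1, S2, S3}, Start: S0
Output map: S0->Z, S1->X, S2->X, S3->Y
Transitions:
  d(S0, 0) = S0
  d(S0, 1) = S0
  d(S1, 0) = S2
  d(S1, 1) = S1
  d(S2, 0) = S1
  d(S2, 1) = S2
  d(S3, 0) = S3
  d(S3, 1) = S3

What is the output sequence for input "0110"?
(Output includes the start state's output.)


Start: S0 (output Z)
  --0--> S0 (output Z)
  --1--> S0 (output Z)
  --1--> S0 (output Z)
  --0--> S0 (output Z)

"ZZZZZ"


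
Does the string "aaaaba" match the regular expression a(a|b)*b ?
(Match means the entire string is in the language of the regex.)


|string| = 6; first = 'a'; last = 'a'

No, "aaaaba" does not match a(a|b)*b


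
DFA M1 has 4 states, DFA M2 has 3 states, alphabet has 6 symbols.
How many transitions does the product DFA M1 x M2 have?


Product DFA has 4 * 3 = 12 states.
Each has 6 transitions: 12 * 6 = 72

72


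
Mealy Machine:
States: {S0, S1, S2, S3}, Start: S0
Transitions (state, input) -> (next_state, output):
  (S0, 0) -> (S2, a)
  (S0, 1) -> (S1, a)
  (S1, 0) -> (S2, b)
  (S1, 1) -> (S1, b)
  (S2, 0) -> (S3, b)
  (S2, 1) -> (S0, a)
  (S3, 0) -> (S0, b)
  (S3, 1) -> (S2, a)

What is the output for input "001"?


Step-by-step:
  (S0, 0) -> (S2, a)
  (S2, 0) -> (S3, b)
  (S3, 1) -> (S2, a)

"aba"


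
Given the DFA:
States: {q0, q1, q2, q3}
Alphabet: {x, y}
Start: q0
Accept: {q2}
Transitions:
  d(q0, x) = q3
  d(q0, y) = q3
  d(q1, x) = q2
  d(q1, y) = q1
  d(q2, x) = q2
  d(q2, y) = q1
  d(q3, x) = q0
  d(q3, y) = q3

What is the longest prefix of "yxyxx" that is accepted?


Run the DFA, marking each prefix where the state is accepting:
  "" -> q0 [reject]
  "y" -> q3 [reject]
  "yx" -> q0 [reject]
  "yxy" -> q3 [reject]
  "yxyx" -> q0 [reject]
  "yxyxx" -> q3 [reject]

No prefix is accepted


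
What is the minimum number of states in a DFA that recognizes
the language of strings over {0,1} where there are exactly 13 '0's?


States: count = 0, 1, ..., 13 (that's 14 states), plus a dead state for count > 13.
Total: 14 + 1 = 15. Accept = count-13 state.

15


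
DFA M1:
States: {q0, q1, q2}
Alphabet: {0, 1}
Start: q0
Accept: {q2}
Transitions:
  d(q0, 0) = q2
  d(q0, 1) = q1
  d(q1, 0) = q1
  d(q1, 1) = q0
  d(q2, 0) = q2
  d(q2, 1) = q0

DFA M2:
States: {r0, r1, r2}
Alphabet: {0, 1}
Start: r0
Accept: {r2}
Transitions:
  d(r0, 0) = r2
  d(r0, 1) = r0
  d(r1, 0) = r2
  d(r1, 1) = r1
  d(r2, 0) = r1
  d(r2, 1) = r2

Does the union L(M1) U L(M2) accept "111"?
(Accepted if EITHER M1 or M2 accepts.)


M1: final=q1 accepted=False
M2: final=r0 accepted=False

No, union rejects (neither accepts)


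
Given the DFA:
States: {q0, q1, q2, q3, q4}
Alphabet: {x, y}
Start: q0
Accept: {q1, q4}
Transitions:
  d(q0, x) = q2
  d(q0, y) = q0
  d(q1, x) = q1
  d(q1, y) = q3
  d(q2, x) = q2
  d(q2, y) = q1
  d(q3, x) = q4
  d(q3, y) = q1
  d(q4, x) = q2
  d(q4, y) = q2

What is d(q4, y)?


Looking up transition d(q4, y)

q2


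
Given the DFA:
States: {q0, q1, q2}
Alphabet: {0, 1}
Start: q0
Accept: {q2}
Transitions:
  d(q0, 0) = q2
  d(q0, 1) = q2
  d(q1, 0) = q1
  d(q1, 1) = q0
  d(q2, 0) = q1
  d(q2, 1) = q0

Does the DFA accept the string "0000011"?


Trace: q0 -> q2 -> q1 -> q1 -> q1 -> q1 -> q0 -> q2
Final state: q2
Accept states: {q2}

Yes, accepted (final state q2 is an accept state)


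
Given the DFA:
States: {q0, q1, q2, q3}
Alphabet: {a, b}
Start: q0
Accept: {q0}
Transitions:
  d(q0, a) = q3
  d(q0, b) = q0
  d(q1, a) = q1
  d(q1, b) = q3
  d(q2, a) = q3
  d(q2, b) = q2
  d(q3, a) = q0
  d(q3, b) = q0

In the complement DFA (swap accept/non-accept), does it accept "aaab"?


Trace: q0 -> q3 -> q0 -> q3 -> q0
Final: q0
Original accept: {q0}
Complement: q0 is in original accept

No, complement rejects (original accepts)


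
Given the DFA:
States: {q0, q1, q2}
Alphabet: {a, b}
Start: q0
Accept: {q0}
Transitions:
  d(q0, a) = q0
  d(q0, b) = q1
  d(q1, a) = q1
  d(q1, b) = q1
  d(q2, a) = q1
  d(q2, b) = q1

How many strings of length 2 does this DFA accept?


Enumerating all length-2 strings:
  "aa" -> q0 [accept]
  "ab" -> q1 [reject]
  "ba" -> q1 [reject]
  "bb" -> q1 [reject]

1 out of 4


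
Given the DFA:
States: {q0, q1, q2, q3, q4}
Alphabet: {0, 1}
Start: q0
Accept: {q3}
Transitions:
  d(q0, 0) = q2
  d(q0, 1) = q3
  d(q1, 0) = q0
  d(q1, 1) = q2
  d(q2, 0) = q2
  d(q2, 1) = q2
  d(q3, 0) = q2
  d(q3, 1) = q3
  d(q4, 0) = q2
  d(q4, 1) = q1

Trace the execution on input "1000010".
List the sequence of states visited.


Input: 1000010
d(q0, 1) = q3
d(q3, 0) = q2
d(q2, 0) = q2
d(q2, 0) = q2
d(q2, 0) = q2
d(q2, 1) = q2
d(q2, 0) = q2


q0 -> q3 -> q2 -> q2 -> q2 -> q2 -> q2 -> q2


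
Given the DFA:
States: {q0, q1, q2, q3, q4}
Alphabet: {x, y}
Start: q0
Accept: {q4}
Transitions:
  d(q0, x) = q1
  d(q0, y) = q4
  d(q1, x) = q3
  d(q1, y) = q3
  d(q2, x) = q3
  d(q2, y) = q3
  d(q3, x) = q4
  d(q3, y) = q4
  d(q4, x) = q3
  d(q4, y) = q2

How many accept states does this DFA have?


Accept states listed: {q4}
Counting: q4(1)

1
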